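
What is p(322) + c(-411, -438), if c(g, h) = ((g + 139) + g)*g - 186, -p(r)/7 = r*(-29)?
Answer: 345893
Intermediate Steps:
p(r) = 203*r (p(r) = -7*r*(-29) = -(-203)*r = 203*r)
c(g, h) = -186 + g*(139 + 2*g) (c(g, h) = ((139 + g) + g)*g - 186 = (139 + 2*g)*g - 186 = g*(139 + 2*g) - 186 = -186 + g*(139 + 2*g))
p(322) + c(-411, -438) = 203*322 + (-186 + 2*(-411)**2 + 139*(-411)) = 65366 + (-186 + 2*168921 - 57129) = 65366 + (-186 + 337842 - 57129) = 65366 + 280527 = 345893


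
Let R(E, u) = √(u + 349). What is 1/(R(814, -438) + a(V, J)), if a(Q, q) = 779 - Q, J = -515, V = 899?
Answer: -120/14489 - I*√89/14489 ≈ -0.0082821 - 0.00065111*I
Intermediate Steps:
R(E, u) = √(349 + u)
1/(R(814, -438) + a(V, J)) = 1/(√(349 - 438) + (779 - 1*899)) = 1/(√(-89) + (779 - 899)) = 1/(I*√89 - 120) = 1/(-120 + I*√89)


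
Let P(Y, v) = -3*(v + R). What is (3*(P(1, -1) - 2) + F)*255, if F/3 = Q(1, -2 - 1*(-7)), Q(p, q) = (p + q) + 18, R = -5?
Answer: 30600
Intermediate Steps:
P(Y, v) = 15 - 3*v (P(Y, v) = -3*(v - 5) = -3*(-5 + v) = 15 - 3*v)
Q(p, q) = 18 + p + q
F = 72 (F = 3*(18 + 1 + (-2 - 1*(-7))) = 3*(18 + 1 + (-2 + 7)) = 3*(18 + 1 + 5) = 3*24 = 72)
(3*(P(1, -1) - 2) + F)*255 = (3*((15 - 3*(-1)) - 2) + 72)*255 = (3*((15 + 3) - 2) + 72)*255 = (3*(18 - 2) + 72)*255 = (3*16 + 72)*255 = (48 + 72)*255 = 120*255 = 30600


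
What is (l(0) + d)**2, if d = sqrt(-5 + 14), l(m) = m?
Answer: 9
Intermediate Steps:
d = 3 (d = sqrt(9) = 3)
(l(0) + d)**2 = (0 + 3)**2 = 3**2 = 9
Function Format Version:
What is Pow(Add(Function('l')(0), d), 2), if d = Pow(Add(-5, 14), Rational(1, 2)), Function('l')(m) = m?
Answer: 9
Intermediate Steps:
d = 3 (d = Pow(9, Rational(1, 2)) = 3)
Pow(Add(Function('l')(0), d), 2) = Pow(Add(0, 3), 2) = Pow(3, 2) = 9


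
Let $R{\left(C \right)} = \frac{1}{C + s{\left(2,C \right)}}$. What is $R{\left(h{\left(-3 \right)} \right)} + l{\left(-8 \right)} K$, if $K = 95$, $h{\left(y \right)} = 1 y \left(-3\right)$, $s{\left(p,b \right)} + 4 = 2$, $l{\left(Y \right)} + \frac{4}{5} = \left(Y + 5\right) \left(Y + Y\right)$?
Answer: $\frac{31389}{7} \approx 4484.1$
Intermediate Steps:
$l{\left(Y \right)} = - \frac{4}{5} + 2 Y \left(5 + Y\right)$ ($l{\left(Y \right)} = - \frac{4}{5} + \left(Y + 5\right) \left(Y + Y\right) = - \frac{4}{5} + \left(5 + Y\right) 2 Y = - \frac{4}{5} + 2 Y \left(5 + Y\right)$)
$s{\left(p,b \right)} = -2$ ($s{\left(p,b \right)} = -4 + 2 = -2$)
$h{\left(y \right)} = - 3 y$ ($h{\left(y \right)} = y \left(-3\right) = - 3 y$)
$R{\left(C \right)} = \frac{1}{-2 + C}$ ($R{\left(C \right)} = \frac{1}{C - 2} = \frac{1}{-2 + C}$)
$R{\left(h{\left(-3 \right)} \right)} + l{\left(-8 \right)} K = \frac{1}{-2 - -9} + \left(- \frac{4}{5} + 2 \left(-8\right)^{2} + 10 \left(-8\right)\right) 95 = \frac{1}{-2 + 9} + \left(- \frac{4}{5} + 2 \cdot 64 - 80\right) 95 = \frac{1}{7} + \left(- \frac{4}{5} + 128 - 80\right) 95 = \frac{1}{7} + \frac{236}{5} \cdot 95 = \frac{1}{7} + 4484 = \frac{31389}{7}$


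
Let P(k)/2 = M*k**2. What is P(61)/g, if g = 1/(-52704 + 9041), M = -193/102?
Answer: 31356714439/51 ≈ 6.1484e+8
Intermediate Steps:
M = -193/102 (M = -193*1/102 = -193/102 ≈ -1.8922)
P(k) = -193*k**2/51 (P(k) = 2*(-193*k**2/102) = -193*k**2/51)
g = -1/43663 (g = 1/(-43663) = -1/43663 ≈ -2.2903e-5)
P(61)/g = (-193/51*61**2)/(-1/43663) = -193/51*3721*(-43663) = -718153/51*(-43663) = 31356714439/51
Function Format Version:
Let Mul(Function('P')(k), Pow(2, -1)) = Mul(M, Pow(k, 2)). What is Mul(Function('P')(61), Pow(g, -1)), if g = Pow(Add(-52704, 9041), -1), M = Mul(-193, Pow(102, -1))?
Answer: Rational(31356714439, 51) ≈ 6.1484e+8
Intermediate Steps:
M = Rational(-193, 102) (M = Mul(-193, Rational(1, 102)) = Rational(-193, 102) ≈ -1.8922)
Function('P')(k) = Mul(Rational(-193, 51), Pow(k, 2)) (Function('P')(k) = Mul(2, Mul(Rational(-193, 102), Pow(k, 2))) = Mul(Rational(-193, 51), Pow(k, 2)))
g = Rational(-1, 43663) (g = Pow(-43663, -1) = Rational(-1, 43663) ≈ -2.2903e-5)
Mul(Function('P')(61), Pow(g, -1)) = Mul(Mul(Rational(-193, 51), Pow(61, 2)), Pow(Rational(-1, 43663), -1)) = Mul(Mul(Rational(-193, 51), 3721), -43663) = Mul(Rational(-718153, 51), -43663) = Rational(31356714439, 51)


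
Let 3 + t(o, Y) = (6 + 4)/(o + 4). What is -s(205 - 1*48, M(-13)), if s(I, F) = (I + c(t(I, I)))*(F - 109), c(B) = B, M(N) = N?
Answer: 3026088/161 ≈ 18796.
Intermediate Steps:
t(o, Y) = -3 + 10/(4 + o) (t(o, Y) = -3 + (6 + 4)/(o + 4) = -3 + 10/(4 + o))
s(I, F) = (-109 + F)*(I + (-2 - 3*I)/(4 + I)) (s(I, F) = (I + (-2 - 3*I)/(4 + I))*(F - 109) = (I + (-2 - 3*I)/(4 + I))*(-109 + F) = (-109 + F)*(I + (-2 - 3*I)/(4 + I)))
-s(205 - 1*48, M(-13)) = -(218 + 327*(205 - 1*48) - 1*(-13)*(2 + 3*(205 - 1*48)) + (205 - 1*48)*(-109 - 13)*(4 + (205 - 1*48)))/(4 + (205 - 1*48)) = -(218 + 327*(205 - 48) - 1*(-13)*(2 + 3*(205 - 48)) + (205 - 48)*(-122)*(4 + (205 - 48)))/(4 + (205 - 48)) = -(218 + 327*157 - 1*(-13)*(2 + 3*157) + 157*(-122)*(4 + 157))/(4 + 157) = -(218 + 51339 - 1*(-13)*(2 + 471) + 157*(-122)*161)/161 = -(218 + 51339 - 1*(-13)*473 - 3083794)/161 = -(218 + 51339 + 6149 - 3083794)/161 = -(-3026088)/161 = -1*(-3026088/161) = 3026088/161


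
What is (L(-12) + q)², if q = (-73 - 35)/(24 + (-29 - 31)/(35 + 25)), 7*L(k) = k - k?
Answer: 11664/529 ≈ 22.049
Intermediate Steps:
L(k) = 0 (L(k) = (k - k)/7 = (⅐)*0 = 0)
q = -108/23 (q = -108/(24 - 60/60) = -108/(24 - 60*1/60) = -108/(24 - 1) = -108/23 ≈ -4.6956)
(L(-12) + q)² = (0 - 108/23)² = (-108/23)² = 11664/529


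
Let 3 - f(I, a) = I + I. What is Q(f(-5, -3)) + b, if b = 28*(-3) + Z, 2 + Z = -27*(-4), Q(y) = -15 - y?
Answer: -6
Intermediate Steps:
f(I, a) = 3 - 2*I (f(I, a) = 3 - (I + I) = 3 - 2*I)
Z = 106 (Z = -2 - 27*(-4) = -2 + 108 = 106)
b = 22 (b = 28*(-3) + 106 = -84 + 106 = 22)
Q(f(-5, -3)) + b = (-15 - (3 - 2*(-5))) + 22 = (-15 - (3 + 10)) + 22 = (-15 - 1*13) + 22 = (-15 - 13) + 22 = -28 + 22 = -6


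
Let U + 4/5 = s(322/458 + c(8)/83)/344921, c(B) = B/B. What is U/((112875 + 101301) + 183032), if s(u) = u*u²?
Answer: -2368425809809197543/1175948657261273474948530 ≈ -2.0141e-6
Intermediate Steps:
c(B) = 1
s(u) = u³
U = -9473703239236790172/11842144742918304515 (U = -⅘ + (322/458 + 1/83)³/344921 = -⅘ + (322*(1/458) + 1*(1/83))³*(1/344921) = -⅘ + (161/229 + 1/83)³*(1/344921) = -⅘ + (13592/19007)³*(1/344921) = -⅘ + (2511019570688/6866583793343)*(1/344921) = -⅘ + 2511019570688/2368428948583660903 = -9473703239236790172/11842144742918304515 ≈ -0.80000)
U/((112875 + 101301) + 183032) = -9473703239236790172/(11842144742918304515*((112875 + 101301) + 183032)) = -9473703239236790172/(11842144742918304515*(214176 + 183032)) = -9473703239236790172/11842144742918304515/397208 = -9473703239236790172/11842144742918304515*1/397208 = -2368425809809197543/1175948657261273474948530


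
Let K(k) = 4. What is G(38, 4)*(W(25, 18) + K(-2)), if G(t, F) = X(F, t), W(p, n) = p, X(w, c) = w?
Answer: 116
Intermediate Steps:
G(t, F) = F
G(38, 4)*(W(25, 18) + K(-2)) = 4*(25 + 4) = 4*29 = 116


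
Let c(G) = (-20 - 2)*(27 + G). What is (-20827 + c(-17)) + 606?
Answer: -20441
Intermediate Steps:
c(G) = -594 - 22*G (c(G) = -22*(27 + G) = -594 - 22*G)
(-20827 + c(-17)) + 606 = (-20827 + (-594 - 22*(-17))) + 606 = (-20827 + (-594 + 374)) + 606 = (-20827 - 220) + 606 = -21047 + 606 = -20441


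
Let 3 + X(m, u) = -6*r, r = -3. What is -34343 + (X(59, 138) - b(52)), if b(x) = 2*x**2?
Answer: -39736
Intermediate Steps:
X(m, u) = 15 (X(m, u) = -3 - 6*(-3) = -3 + 18 = 15)
-34343 + (X(59, 138) - b(52)) = -34343 + (15 - 2*52**2) = -34343 + (15 - 2*2704) = -34343 + (15 - 1*5408) = -34343 + (15 - 5408) = -34343 - 5393 = -39736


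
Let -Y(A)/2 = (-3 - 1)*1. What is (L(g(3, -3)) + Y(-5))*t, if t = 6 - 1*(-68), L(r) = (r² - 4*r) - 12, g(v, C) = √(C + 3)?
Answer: -296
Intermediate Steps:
g(v, C) = √(3 + C)
Y(A) = 8 (Y(A) = -2*(-3 - 1) = -(-8) = -2*(-4) = 8)
L(r) = -12 + r² - 4*r
t = 74 (t = 6 + 68 = 74)
(L(g(3, -3)) + Y(-5))*t = ((-12 + (√(3 - 3))² - 4*√(3 - 3)) + 8)*74 = ((-12 + (√0)² - 4*√0) + 8)*74 = ((-12 + 0² - 4*0) + 8)*74 = ((-12 + 0 + 0) + 8)*74 = (-12 + 8)*74 = -4*74 = -296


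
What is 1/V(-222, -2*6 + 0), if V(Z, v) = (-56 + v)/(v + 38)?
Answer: -13/34 ≈ -0.38235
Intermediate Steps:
V(Z, v) = (-56 + v)/(38 + v)
1/V(-222, -2*6 + 0) = 1/((-56 + (-2*6 + 0))/(38 + (-2*6 + 0))) = 1/((-56 + (-12 + 0))/(38 + (-12 + 0))) = 1/((-56 - 12)/(38 - 12)) = 1/(-68/26) = 1/((1/26)*(-68)) = 1/(-34/13) = -13/34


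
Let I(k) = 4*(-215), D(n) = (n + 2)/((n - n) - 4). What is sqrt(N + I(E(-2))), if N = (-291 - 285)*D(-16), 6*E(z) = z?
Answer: 2*I*sqrt(719) ≈ 53.628*I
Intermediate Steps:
D(n) = -1/2 - n/4 (D(n) = (2 + n)/(0 - 4) = (2 + n)/(-4) = (2 + n)*(-1/4) = -1/2 - n/4)
E(z) = z/6
I(k) = -860
N = -2016 (N = (-291 - 285)*(-1/2 - 1/4*(-16)) = -576*(-1/2 + 4) = -576*7/2 = -2016)
sqrt(N + I(E(-2))) = sqrt(-2016 - 860) = sqrt(-2876) = 2*I*sqrt(719)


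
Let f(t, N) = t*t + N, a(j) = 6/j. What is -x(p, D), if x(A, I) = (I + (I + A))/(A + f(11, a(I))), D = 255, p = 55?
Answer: -48025/14962 ≈ -3.2098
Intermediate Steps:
f(t, N) = N + t² (f(t, N) = t² + N = N + t²)
x(A, I) = (A + 2*I)/(121 + A + 6/I) (x(A, I) = (I + (I + A))/(A + (6/I + 11²)) = (I + (A + I))/(A + (6/I + 121)) = (A + 2*I)/(A + (121 + 6/I)) = (A + 2*I)/(121 + A + 6/I))
-x(p, D) = -255*(55 + 2*255)/(6 + 121*255 + 55*255) = -255*(55 + 510)/(6 + 30855 + 14025) = -255*565/44886 = -1*48025/14962 = -48025/14962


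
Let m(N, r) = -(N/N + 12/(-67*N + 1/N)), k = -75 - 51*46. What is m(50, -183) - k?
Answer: 135116060/55833 ≈ 2420.0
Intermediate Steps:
k = -2421 (k = -75 - 2346 = -2421)
m(N, r) = -1 - 12/(1/N - 67*N) (m(N, r) = -(1 + 12/(1/N - 67*N)) = -1 - 12/(1/N - 67*N))
m(50, -183) - k = (1 - 67*50² + 12*50)/(-1 + 67*50²) - 1*(-2421) = (1 - 67*2500 + 600)/(-1 + 67*2500) + 2421 = (1 - 167500 + 600)/(-1 + 167500) + 2421 = -166899/167499 + 2421 = (1/167499)*(-166899) + 2421 = -55633/55833 + 2421 = 135116060/55833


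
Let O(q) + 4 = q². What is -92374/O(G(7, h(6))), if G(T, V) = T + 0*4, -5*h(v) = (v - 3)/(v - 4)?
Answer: -92374/45 ≈ -2052.8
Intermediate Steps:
h(v) = -(-3 + v)/(5*(-4 + v)) (h(v) = -(v - 3)/(5*(v - 4)) = -(-3 + v)/(5*(-4 + v)))
G(T, V) = T (G(T, V) = T + 0 = T)
O(q) = -4 + q²
-92374/O(G(7, h(6))) = -92374/(-4 + 7²) = -92374/(-4 + 49) = -92374/45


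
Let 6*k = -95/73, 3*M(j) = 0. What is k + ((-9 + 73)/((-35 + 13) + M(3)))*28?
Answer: -393493/4818 ≈ -81.671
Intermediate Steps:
M(j) = 0 (M(j) = (1/3)*0 = 0)
k = -95/438 (k = (-95/73)/6 = (-95*1/73)/6 = (1/6)*(-95/73) = -95/438 ≈ -0.21689)
k + ((-9 + 73)/((-35 + 13) + M(3)))*28 = -95/438 + ((-9 + 73)/((-35 + 13) + 0))*28 = -95/438 + (64/(-22 + 0))*28 = -95/438 + (64/(-22))*28 = -95/438 + (64*(-1/22))*28 = -95/438 - 32/11*28 = -95/438 - 896/11 = -393493/4818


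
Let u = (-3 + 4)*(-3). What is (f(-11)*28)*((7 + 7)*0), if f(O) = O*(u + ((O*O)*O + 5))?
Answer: 0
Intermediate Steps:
u = -3 (u = 1*(-3) = -3)
f(O) = O*(2 + O**3) (f(O) = O*(-3 + ((O*O)*O + 5)) = O*(-3 + (O**2*O + 5)) = O*(-3 + (O**3 + 5)) = O*(-3 + (5 + O**3)) = O*(2 + O**3))
(f(-11)*28)*((7 + 7)*0) = (-11*(2 + (-11)**3)*28)*((7 + 7)*0) = (-11*(2 - 1331)*28)*(14*0) = (-11*(-1329)*28)*0 = (14619*28)*0 = 409332*0 = 0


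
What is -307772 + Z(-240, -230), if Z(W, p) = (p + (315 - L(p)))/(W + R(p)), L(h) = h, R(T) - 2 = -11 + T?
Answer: -147423103/479 ≈ -3.0777e+5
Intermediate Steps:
R(T) = -9 + T (R(T) = 2 + (-11 + T) = -9 + T)
Z(W, p) = 315/(-9 + W + p) (Z(W, p) = (p + (315 - p))/(W + (-9 + p)) = 315/(-9 + W + p))
-307772 + Z(-240, -230) = -307772 + 315/(-9 - 240 - 230) = -307772 + 315/(-479) = -307772 + 315*(-1/479) = -307772 - 315/479 = -147423103/479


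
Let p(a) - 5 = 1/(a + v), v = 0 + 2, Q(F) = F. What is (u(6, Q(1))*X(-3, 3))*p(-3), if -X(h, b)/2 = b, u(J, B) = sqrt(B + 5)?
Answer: -24*sqrt(6) ≈ -58.788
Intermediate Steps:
u(J, B) = sqrt(5 + B)
X(h, b) = -2*b
v = 2
p(a) = 5 + 1/(2 + a) (p(a) = 5 + 1/(a + 2) = 5 + 1/(2 + a))
(u(6, Q(1))*X(-3, 3))*p(-3) = (sqrt(5 + 1)*(-2*3))*((11 + 5*(-3))/(2 - 3)) = (sqrt(6)*(-6))*((11 - 15)/(-1)) = (-6*sqrt(6))*(-1*(-4)) = -6*sqrt(6)*4 = -24*sqrt(6)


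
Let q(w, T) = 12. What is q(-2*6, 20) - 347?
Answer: -335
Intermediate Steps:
q(-2*6, 20) - 347 = 12 - 347 = -335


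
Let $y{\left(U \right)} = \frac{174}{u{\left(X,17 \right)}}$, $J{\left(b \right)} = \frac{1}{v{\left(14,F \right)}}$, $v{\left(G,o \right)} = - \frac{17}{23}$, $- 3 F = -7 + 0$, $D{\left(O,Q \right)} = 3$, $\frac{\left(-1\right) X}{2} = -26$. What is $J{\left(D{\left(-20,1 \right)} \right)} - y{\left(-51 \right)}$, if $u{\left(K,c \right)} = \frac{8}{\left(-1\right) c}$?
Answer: $\frac{25051}{68} \approx 368.4$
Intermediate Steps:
$X = 52$ ($X = \left(-2\right) \left(-26\right) = 52$)
$F = \frac{7}{3}$ ($F = - \frac{-7 + 0}{3} = \left(- \frac{1}{3}\right) \left(-7\right) = \frac{7}{3} \approx 2.3333$)
$v{\left(G,o \right)} = - \frac{17}{23}$ ($v{\left(G,o \right)} = \left(-17\right) \frac{1}{23} = - \frac{17}{23}$)
$u{\left(K,c \right)} = - \frac{8}{c}$ ($u{\left(K,c \right)} = 8 \left(- \frac{1}{c}\right) = - \frac{8}{c}$)
$J{\left(b \right)} = - \frac{23}{17}$ ($J{\left(b \right)} = \frac{1}{- \frac{17}{23}} = - \frac{23}{17}$)
$y{\left(U \right)} = - \frac{1479}{4}$ ($y{\left(U \right)} = \frac{174}{\left(-8\right) \frac{1}{17}} = \frac{174}{- \frac{8}{17}} = 174 \left(- \frac{17}{8}\right) = - \frac{1479}{4}$)
$J{\left(D{\left(-20,1 \right)} \right)} - y{\left(-51 \right)} = - \frac{23}{17} - - \frac{1479}{4} = - \frac{23}{17} + \frac{1479}{4} = \frac{25051}{68}$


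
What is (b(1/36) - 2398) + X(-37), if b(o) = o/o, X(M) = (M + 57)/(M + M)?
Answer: -88699/37 ≈ -2397.3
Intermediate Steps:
X(M) = (57 + M)/(2*M) (X(M) = (57 + M)/((2*M)) = (57 + M)*(1/(2*M)) = (57 + M)/(2*M))
b(o) = 1
(b(1/36) - 2398) + X(-37) = (1 - 2398) + (½)*(57 - 37)/(-37) = -2397 + (½)*(-1/37)*20 = -2397 - 10/37 = -88699/37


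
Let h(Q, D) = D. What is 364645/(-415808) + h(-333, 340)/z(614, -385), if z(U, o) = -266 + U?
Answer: 3619565/36175296 ≈ 0.10006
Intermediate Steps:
364645/(-415808) + h(-333, 340)/z(614, -385) = 364645/(-415808) + 340/(-266 + 614) = 364645*(-1/415808) + 340/348 = -364645/415808 + 340*(1/348) = -364645/415808 + 85/87 = 3619565/36175296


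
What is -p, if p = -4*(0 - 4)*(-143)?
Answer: 2288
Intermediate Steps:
p = -2288 (p = -4*(-4)*(-143) = 16*(-143) = -2288)
-p = -1*(-2288) = 2288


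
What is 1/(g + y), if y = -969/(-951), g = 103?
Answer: 317/32974 ≈ 0.0096136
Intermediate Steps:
y = 323/317 (y = -969*(-1/951) = 323/317 ≈ 1.0189)
1/(g + y) = 1/(103 + 323/317) = 1/(32974/317) = 317/32974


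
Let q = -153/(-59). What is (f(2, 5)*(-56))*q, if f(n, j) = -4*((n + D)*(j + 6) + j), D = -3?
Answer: -205632/59 ≈ -3485.3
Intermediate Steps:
f(n, j) = -4*j - 4*(-3 + n)*(6 + j) (f(n, j) = -4*((n - 3)*(j + 6) + j) = -4*((-3 + n)*(6 + j) + j) = -4*(j + (-3 + n)*(6 + j)) = -4*j - 4*(-3 + n)*(6 + j))
q = 153/59 (q = -153*(-1/59) = 153/59 ≈ 2.5932)
(f(2, 5)*(-56))*q = ((72 - 24*2 + 8*5 - 4*5*2)*(-56))*(153/59) = ((72 - 48 + 40 - 40)*(-56))*(153/59) = (24*(-56))*(153/59) = -1344*153/59 = -205632/59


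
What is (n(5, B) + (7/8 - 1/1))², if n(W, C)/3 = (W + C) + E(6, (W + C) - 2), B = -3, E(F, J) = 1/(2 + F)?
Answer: 625/16 ≈ 39.063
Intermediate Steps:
n(W, C) = 3/8 + 3*C + 3*W (n(W, C) = 3*((W + C) + 1/(2 + 6)) = 3*((C + W) + 1/8) = 3*((C + W) + ⅛) = 3*(⅛ + C + W) = 3/8 + 3*C + 3*W)
(n(5, B) + (7/8 - 1/1))² = ((3/8 + 3*(-3) + 3*5) + (7/8 - 1/1))² = ((3/8 - 9 + 15) + (7*(⅛) - 1*1))² = (51/8 + (7/8 - 1))² = (51/8 - ⅛)² = (25/4)² = 625/16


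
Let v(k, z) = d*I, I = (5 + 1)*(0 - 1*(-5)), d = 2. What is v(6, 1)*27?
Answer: 1620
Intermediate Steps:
I = 30 (I = 6*(0 + 5) = 6*5 = 30)
v(k, z) = 60 (v(k, z) = 2*30 = 60)
v(6, 1)*27 = 60*27 = 1620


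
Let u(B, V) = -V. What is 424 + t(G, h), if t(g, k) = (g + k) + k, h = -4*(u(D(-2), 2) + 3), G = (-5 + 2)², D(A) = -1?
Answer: 425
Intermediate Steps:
G = 9 (G = (-3)² = 9)
h = -4 (h = -4*(-1*2 + 3) = -4*(-2 + 3) = -4*1 = -4)
t(g, k) = g + 2*k
424 + t(G, h) = 424 + (9 + 2*(-4)) = 424 + (9 - 8) = 424 + 1 = 425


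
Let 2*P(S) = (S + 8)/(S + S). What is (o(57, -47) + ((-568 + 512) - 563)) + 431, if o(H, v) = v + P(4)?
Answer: -937/4 ≈ -234.25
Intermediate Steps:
P(S) = (8 + S)/(4*S) (P(S) = ((S + 8)/(S + S))/2 = ((8 + S)/((2*S)))/2 = ((8 + S)*(1/(2*S)))/2 = ((8 + S)/(2*S))/2 = (8 + S)/(4*S))
o(H, v) = ¾ + v (o(H, v) = v + (¼)*(8 + 4)/4 = v + (¼)*(¼)*12 = v + ¾ = ¾ + v)
(o(57, -47) + ((-568 + 512) - 563)) + 431 = ((¾ - 47) + ((-568 + 512) - 563)) + 431 = (-185/4 + (-56 - 563)) + 431 = (-185/4 - 619) + 431 = -2661/4 + 431 = -937/4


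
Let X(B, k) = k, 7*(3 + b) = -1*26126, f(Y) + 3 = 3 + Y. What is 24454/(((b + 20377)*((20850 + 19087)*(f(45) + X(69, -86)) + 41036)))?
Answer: -85589/92982807726 ≈ -9.2048e-7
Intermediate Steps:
f(Y) = Y (f(Y) = -3 + (3 + Y) = Y)
b = -26147/7 (b = -3 + (-1*26126)/7 = -3 + (1/7)*(-26126) = -3 - 26126/7 = -26147/7 ≈ -3735.3)
24454/(((b + 20377)*((20850 + 19087)*(f(45) + X(69, -86)) + 41036))) = 24454/(((-26147/7 + 20377)*((20850 + 19087)*(45 - 86) + 41036))) = 24454/((116492*(39937*(-41) + 41036)/7)) = 24454/((116492*(-1637417 + 41036)/7)) = 24454/(((116492/7)*(-1596381))) = 24454/(-185965615452/7) = 24454*(-7/185965615452) = -85589/92982807726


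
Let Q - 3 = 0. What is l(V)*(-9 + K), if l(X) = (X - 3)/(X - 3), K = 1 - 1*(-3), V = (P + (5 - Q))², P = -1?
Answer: -5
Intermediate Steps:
Q = 3 (Q = 3 + 0 = 3)
V = 1 (V = (-1 + (5 - 1*3))² = (-1 + (5 - 3))² = (-1 + 2)² = 1² = 1)
K = 4 (K = 1 + 3 = 4)
l(X) = 1 (l(X) = (-3 + X)/(-3 + X) = 1)
l(V)*(-9 + K) = 1*(-9 + 4) = 1*(-5) = -5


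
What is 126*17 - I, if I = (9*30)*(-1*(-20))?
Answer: -3258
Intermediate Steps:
I = 5400 (I = 270*20 = 5400)
126*17 - I = 126*17 - 1*5400 = 2142 - 5400 = -3258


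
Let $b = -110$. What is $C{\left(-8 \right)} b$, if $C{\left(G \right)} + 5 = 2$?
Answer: $330$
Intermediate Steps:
$C{\left(G \right)} = -3$ ($C{\left(G \right)} = -5 + 2 = -3$)
$C{\left(-8 \right)} b = \left(-3\right) \left(-110\right) = 330$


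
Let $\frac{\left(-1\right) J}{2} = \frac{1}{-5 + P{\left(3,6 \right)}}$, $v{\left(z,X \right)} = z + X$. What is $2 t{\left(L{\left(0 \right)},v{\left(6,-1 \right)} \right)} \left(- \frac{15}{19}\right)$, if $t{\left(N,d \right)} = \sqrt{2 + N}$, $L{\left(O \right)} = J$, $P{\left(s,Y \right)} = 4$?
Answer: $- \frac{60}{19} \approx -3.1579$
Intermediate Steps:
$v{\left(z,X \right)} = X + z$
$J = 2$ ($J = - \frac{2}{-5 + 4} = - \frac{2}{-1} = \left(-2\right) \left(-1\right) = 2$)
$L{\left(O \right)} = 2$
$2 t{\left(L{\left(0 \right)},v{\left(6,-1 \right)} \right)} \left(- \frac{15}{19}\right) = 2 \sqrt{2 + 2} \left(- \frac{15}{19}\right) = 2 \sqrt{4} \left(\left(-15\right) \frac{1}{19}\right) = 2 \cdot 2 \left(- \frac{15}{19}\right) = 4 \left(- \frac{15}{19}\right) = - \frac{60}{19}$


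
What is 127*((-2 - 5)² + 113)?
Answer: 20574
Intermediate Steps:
127*((-2 - 5)² + 113) = 127*((-7)² + 113) = 127*(49 + 113) = 127*162 = 20574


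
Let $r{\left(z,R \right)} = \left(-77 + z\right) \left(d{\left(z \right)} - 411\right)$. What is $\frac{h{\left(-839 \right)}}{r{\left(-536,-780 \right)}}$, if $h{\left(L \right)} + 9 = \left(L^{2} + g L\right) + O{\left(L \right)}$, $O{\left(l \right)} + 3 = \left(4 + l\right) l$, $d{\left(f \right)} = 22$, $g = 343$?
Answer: $\frac{1116697}{238457} \approx 4.683$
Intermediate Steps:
$r{\left(z,R \right)} = 29953 - 389 z$ ($r{\left(z,R \right)} = \left(-77 + z\right) \left(22 - 411\right) = \left(-77 + z\right) \left(-389\right) = 29953 - 389 z$)
$O{\left(l \right)} = -3 + l \left(4 + l\right)$ ($O{\left(l \right)} = -3 + \left(4 + l\right) l = -3 + l \left(4 + l\right)$)
$h{\left(L \right)} = -12 + 2 L^{2} + 347 L$ ($h{\left(L \right)} = -9 + \left(\left(L^{2} + 343 L\right) + \left(-3 + L^{2} + 4 L\right)\right) = -9 + \left(-3 + 2 L^{2} + 347 L\right) = -12 + 2 L^{2} + 347 L$)
$\frac{h{\left(-839 \right)}}{r{\left(-536,-780 \right)}} = \frac{-12 + 2 \left(-839\right)^{2} + 347 \left(-839\right)}{29953 - -208504} = \frac{-12 + 2 \cdot 703921 - 291133}{29953 + 208504} = \frac{-12 + 1407842 - 291133}{238457} = 1116697 \cdot \frac{1}{238457} = \frac{1116697}{238457}$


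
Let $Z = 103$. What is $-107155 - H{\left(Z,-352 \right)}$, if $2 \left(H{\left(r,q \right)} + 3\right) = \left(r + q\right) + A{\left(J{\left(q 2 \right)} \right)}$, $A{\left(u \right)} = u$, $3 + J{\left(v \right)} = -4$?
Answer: $-107024$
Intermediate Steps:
$J{\left(v \right)} = -7$ ($J{\left(v \right)} = -3 - 4 = -7$)
$H{\left(r,q \right)} = - \frac{13}{2} + \frac{q}{2} + \frac{r}{2}$ ($H{\left(r,q \right)} = -3 + \frac{\left(r + q\right) - 7}{2} = -3 + \frac{\left(q + r\right) - 7}{2} = -3 + \frac{-7 + q + r}{2} = -3 + \left(- \frac{7}{2} + \frac{q}{2} + \frac{r}{2}\right) = - \frac{13}{2} + \frac{q}{2} + \frac{r}{2}$)
$-107155 - H{\left(Z,-352 \right)} = -107155 - \left(- \frac{13}{2} + \frac{1}{2} \left(-352\right) + \frac{1}{2} \cdot 103\right) = -107155 - \left(- \frac{13}{2} - 176 + \frac{103}{2}\right) = -107155 - -131 = -107155 + 131 = -107024$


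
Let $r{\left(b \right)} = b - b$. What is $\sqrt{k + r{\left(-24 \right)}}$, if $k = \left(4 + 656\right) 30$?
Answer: $30 \sqrt{22} \approx 140.71$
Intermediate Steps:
$r{\left(b \right)} = 0$
$k = 19800$ ($k = 660 \cdot 30 = 19800$)
$\sqrt{k + r{\left(-24 \right)}} = \sqrt{19800 + 0} = \sqrt{19800} = 30 \sqrt{22}$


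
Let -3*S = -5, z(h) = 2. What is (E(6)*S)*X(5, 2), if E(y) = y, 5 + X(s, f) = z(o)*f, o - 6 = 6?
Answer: -10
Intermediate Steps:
o = 12 (o = 6 + 6 = 12)
S = 5/3 (S = -1/3*(-5) = 5/3 ≈ 1.6667)
X(s, f) = -5 + 2*f
(E(6)*S)*X(5, 2) = (6*(5/3))*(-5 + 2*2) = 10*(-5 + 4) = 10*(-1) = -10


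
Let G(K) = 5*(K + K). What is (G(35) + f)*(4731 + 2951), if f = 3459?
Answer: 29260738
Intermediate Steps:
G(K) = 10*K (G(K) = 5*(2*K) = 10*K)
(G(35) + f)*(4731 + 2951) = (10*35 + 3459)*(4731 + 2951) = (350 + 3459)*7682 = 3809*7682 = 29260738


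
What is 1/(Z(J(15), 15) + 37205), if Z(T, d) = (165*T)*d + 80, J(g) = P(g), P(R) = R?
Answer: 1/74410 ≈ 1.3439e-5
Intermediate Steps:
J(g) = g
Z(T, d) = 80 + 165*T*d (Z(T, d) = 165*T*d + 80 = 80 + 165*T*d)
1/(Z(J(15), 15) + 37205) = 1/((80 + 165*15*15) + 37205) = 1/((80 + 37125) + 37205) = 1/(37205 + 37205) = 1/74410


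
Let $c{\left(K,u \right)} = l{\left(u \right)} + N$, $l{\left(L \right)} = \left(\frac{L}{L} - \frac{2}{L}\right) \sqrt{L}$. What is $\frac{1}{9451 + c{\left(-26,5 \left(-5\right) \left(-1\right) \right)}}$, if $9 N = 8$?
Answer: $\frac{45}{425542} \approx 0.00010575$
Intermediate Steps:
$N = \frac{8}{9}$ ($N = \frac{1}{9} \cdot 8 = \frac{8}{9} \approx 0.88889$)
$l{\left(L \right)} = \sqrt{L} \left(1 - \frac{2}{L}\right)$ ($l{\left(L \right)} = \left(1 - \frac{2}{L}\right) \sqrt{L} = \sqrt{L} \left(1 - \frac{2}{L}\right)$)
$c{\left(K,u \right)} = \frac{8}{9} + \frac{-2 + u}{\sqrt{u}}$ ($c{\left(K,u \right)} = \frac{-2 + u}{\sqrt{u}} + \frac{8}{9} = \frac{8}{9} + \frac{-2 + u}{\sqrt{u}}$)
$\frac{1}{9451 + c{\left(-26,5 \left(-5\right) \left(-1\right) \right)}} = \frac{1}{9451 + \left(\frac{8}{9} + \sqrt{5 \left(-5\right) \left(-1\right)} - \frac{2}{\sqrt{25}}\right)} = \frac{1}{9451 + \left(\frac{8}{9} + \sqrt{\left(-25\right) \left(-1\right)} - \frac{2}{5}\right)} = \frac{1}{9451 + \left(\frac{8}{9} + \sqrt{25} - \frac{2}{5}\right)} = \frac{1}{9451 + \left(\frac{8}{9} + 5 - \frac{2}{5}\right)} = \frac{1}{9451 + \frac{247}{45}} = \frac{1}{\frac{425542}{45}} = \frac{45}{425542}$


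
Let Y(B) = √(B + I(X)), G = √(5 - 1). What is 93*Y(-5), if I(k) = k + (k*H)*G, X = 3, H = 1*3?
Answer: 372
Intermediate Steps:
H = 3
G = 2 (G = √4 = 2)
I(k) = 7*k (I(k) = k + (k*3)*2 = k + (3*k)*2 = k + 6*k = 7*k)
Y(B) = √(21 + B) (Y(B) = √(B + 7*3) = √(B + 21) = √(21 + B))
93*Y(-5) = 93*√(21 - 5) = 93*√16 = 93*4 = 372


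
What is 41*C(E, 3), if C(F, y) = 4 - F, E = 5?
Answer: -41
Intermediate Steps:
41*C(E, 3) = 41*(4 - 1*5) = 41*(4 - 5) = 41*(-1) = -41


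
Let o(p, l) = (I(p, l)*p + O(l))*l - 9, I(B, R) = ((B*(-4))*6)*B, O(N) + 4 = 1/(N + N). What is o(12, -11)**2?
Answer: 832574127025/4 ≈ 2.0814e+11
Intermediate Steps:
O(N) = -4 + 1/(2*N) (O(N) = -4 + 1/(N + N) = -4 + 1/(2*N))
I(B, R) = -24*B**2 (I(B, R) = (-4*B*6)*B = (-24*B)*B = -24*B**2)
o(p, l) = -9 + l*(-4 + 1/(2*l) - 24*p**3) (o(p, l) = ((-24*p**2)*p + (-4 + 1/(2*l)))*l - 9 = (-24*p**3 + (-4 + 1/(2*l)))*l - 9 = (-4 + 1/(2*l) - 24*p**3)*l - 9 = l*(-4 + 1/(2*l) - 24*p**3) - 9 = -9 + l*(-4 + 1/(2*l) - 24*p**3))
o(12, -11)**2 = (-17/2 - 4*(-11) - 24*(-11)*12**3)**2 = (-17/2 + 44 - 24*(-11)*1728)**2 = (-17/2 + 44 + 456192)**2 = (912455/2)**2 = 832574127025/4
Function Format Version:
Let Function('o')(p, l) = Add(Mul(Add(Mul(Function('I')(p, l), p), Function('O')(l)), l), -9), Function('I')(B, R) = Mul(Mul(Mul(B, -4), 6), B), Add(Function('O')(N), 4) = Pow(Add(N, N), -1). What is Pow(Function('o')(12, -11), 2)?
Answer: Rational(832574127025, 4) ≈ 2.0814e+11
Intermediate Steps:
Function('O')(N) = Add(-4, Mul(Rational(1, 2), Pow(N, -1))) (Function('O')(N) = Add(-4, Pow(Add(N, N), -1)) = Add(-4, Pow(Mul(2, N), -1)) = Add(-4, Mul(Rational(1, 2), Pow(N, -1))))
Function('I')(B, R) = Mul(-24, Pow(B, 2)) (Function('I')(B, R) = Mul(Mul(Mul(-4, B), 6), B) = Mul(Mul(-24, B), B) = Mul(-24, Pow(B, 2)))
Function('o')(p, l) = Add(-9, Mul(l, Add(-4, Mul(Rational(1, 2), Pow(l, -1)), Mul(-24, Pow(p, 3))))) (Function('o')(p, l) = Add(Mul(Add(Mul(Mul(-24, Pow(p, 2)), p), Add(-4, Mul(Rational(1, 2), Pow(l, -1)))), l), -9) = Add(Mul(Add(Mul(-24, Pow(p, 3)), Add(-4, Mul(Rational(1, 2), Pow(l, -1)))), l), -9) = Add(Mul(Add(-4, Mul(Rational(1, 2), Pow(l, -1)), Mul(-24, Pow(p, 3))), l), -9) = Add(Mul(l, Add(-4, Mul(Rational(1, 2), Pow(l, -1)), Mul(-24, Pow(p, 3)))), -9) = Add(-9, Mul(l, Add(-4, Mul(Rational(1, 2), Pow(l, -1)), Mul(-24, Pow(p, 3))))))
Pow(Function('o')(12, -11), 2) = Pow(Add(Rational(-17, 2), Mul(-4, -11), Mul(-24, -11, Pow(12, 3))), 2) = Pow(Add(Rational(-17, 2), 44, Mul(-24, -11, 1728)), 2) = Pow(Add(Rational(-17, 2), 44, 456192), 2) = Pow(Rational(912455, 2), 2) = Rational(832574127025, 4)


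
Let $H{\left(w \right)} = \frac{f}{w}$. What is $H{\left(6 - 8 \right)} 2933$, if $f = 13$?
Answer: $- \frac{38129}{2} \approx -19065.0$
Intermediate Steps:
$H{\left(w \right)} = \frac{13}{w}$
$H{\left(6 - 8 \right)} 2933 = \frac{13}{6 - 8} \cdot 2933 = \frac{13}{-2} \cdot 2933 = 13 \left(- \frac{1}{2}\right) 2933 = \left(- \frac{13}{2}\right) 2933 = - \frac{38129}{2}$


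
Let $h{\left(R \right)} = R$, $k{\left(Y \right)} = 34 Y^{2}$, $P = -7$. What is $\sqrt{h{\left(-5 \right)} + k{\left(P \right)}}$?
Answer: $\sqrt{1661} \approx 40.755$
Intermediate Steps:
$\sqrt{h{\left(-5 \right)} + k{\left(P \right)}} = \sqrt{-5 + 34 \left(-7\right)^{2}} = \sqrt{-5 + 34 \cdot 49} = \sqrt{-5 + 1666} = \sqrt{1661}$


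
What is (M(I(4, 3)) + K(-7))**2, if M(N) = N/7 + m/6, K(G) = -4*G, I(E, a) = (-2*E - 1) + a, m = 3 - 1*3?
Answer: 36100/49 ≈ 736.73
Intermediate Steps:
m = 0 (m = 3 - 3 = 0)
I(E, a) = -1 + a - 2*E (I(E, a) = (-1 - 2*E) + a = -1 + a - 2*E)
M(N) = N/7 (M(N) = N/7 + 0/6 = N*(1/7) + 0*(1/6) = N/7 + 0 = N/7)
(M(I(4, 3)) + K(-7))**2 = ((-1 + 3 - 2*4)/7 - 4*(-7))**2 = ((-1 + 3 - 8)/7 + 28)**2 = ((1/7)*(-6) + 28)**2 = (-6/7 + 28)**2 = (190/7)**2 = 36100/49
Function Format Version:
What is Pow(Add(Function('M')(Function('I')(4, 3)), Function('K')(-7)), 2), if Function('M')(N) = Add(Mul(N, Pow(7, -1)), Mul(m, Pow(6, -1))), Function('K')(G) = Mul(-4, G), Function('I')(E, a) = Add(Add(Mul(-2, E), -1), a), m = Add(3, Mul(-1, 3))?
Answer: Rational(36100, 49) ≈ 736.73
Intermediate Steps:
m = 0 (m = Add(3, -3) = 0)
Function('I')(E, a) = Add(-1, a, Mul(-2, E)) (Function('I')(E, a) = Add(Add(-1, Mul(-2, E)), a) = Add(-1, a, Mul(-2, E)))
Function('M')(N) = Mul(Rational(1, 7), N) (Function('M')(N) = Add(Mul(N, Pow(7, -1)), Mul(0, Pow(6, -1))) = Add(Mul(N, Rational(1, 7)), Mul(0, Rational(1, 6))) = Add(Mul(Rational(1, 7), N), 0) = Mul(Rational(1, 7), N))
Pow(Add(Function('M')(Function('I')(4, 3)), Function('K')(-7)), 2) = Pow(Add(Mul(Rational(1, 7), Add(-1, 3, Mul(-2, 4))), Mul(-4, -7)), 2) = Pow(Add(Mul(Rational(1, 7), Add(-1, 3, -8)), 28), 2) = Pow(Add(Mul(Rational(1, 7), -6), 28), 2) = Pow(Add(Rational(-6, 7), 28), 2) = Pow(Rational(190, 7), 2) = Rational(36100, 49)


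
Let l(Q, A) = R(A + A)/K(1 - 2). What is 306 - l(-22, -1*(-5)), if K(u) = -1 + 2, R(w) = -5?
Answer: 311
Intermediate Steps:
K(u) = 1
l(Q, A) = -5 (l(Q, A) = -5/1 = -5*1 = -5)
306 - l(-22, -1*(-5)) = 306 - 1*(-5) = 306 + 5 = 311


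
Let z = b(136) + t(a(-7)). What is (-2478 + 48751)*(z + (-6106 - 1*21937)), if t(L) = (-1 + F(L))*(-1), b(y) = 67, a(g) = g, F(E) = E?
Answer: -1294163264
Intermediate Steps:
t(L) = 1 - L (t(L) = (-1 + L)*(-1) = 1 - L)
z = 75 (z = 67 + (1 - 1*(-7)) = 67 + (1 + 7) = 67 + 8 = 75)
(-2478 + 48751)*(z + (-6106 - 1*21937)) = (-2478 + 48751)*(75 + (-6106 - 1*21937)) = 46273*(75 + (-6106 - 21937)) = 46273*(75 - 28043) = 46273*(-27968) = -1294163264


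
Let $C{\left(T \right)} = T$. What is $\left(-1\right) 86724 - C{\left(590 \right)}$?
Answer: $-87314$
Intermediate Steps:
$\left(-1\right) 86724 - C{\left(590 \right)} = \left(-1\right) 86724 - 590 = -86724 - 590 = -87314$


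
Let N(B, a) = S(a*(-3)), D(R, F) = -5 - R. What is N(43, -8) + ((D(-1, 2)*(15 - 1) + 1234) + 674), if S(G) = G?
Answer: 1876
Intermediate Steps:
N(B, a) = -3*a (N(B, a) = a*(-3) = -3*a)
N(43, -8) + ((D(-1, 2)*(15 - 1) + 1234) + 674) = -3*(-8) + (((-5 - 1*(-1))*(15 - 1) + 1234) + 674) = 24 + (((-5 + 1)*14 + 1234) + 674) = 24 + ((-4*14 + 1234) + 674) = 24 + ((-56 + 1234) + 674) = 24 + (1178 + 674) = 24 + 1852 = 1876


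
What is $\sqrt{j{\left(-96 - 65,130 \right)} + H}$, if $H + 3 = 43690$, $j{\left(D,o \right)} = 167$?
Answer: $\sqrt{43854} \approx 209.41$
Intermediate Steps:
$H = 43687$ ($H = -3 + 43690 = 43687$)
$\sqrt{j{\left(-96 - 65,130 \right)} + H} = \sqrt{167 + 43687} = \sqrt{43854}$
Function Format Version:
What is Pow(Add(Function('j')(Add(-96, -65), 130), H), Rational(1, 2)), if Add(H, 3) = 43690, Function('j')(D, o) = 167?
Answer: Pow(43854, Rational(1, 2)) ≈ 209.41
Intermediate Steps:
H = 43687 (H = Add(-3, 43690) = 43687)
Pow(Add(Function('j')(Add(-96, -65), 130), H), Rational(1, 2)) = Pow(Add(167, 43687), Rational(1, 2)) = Pow(43854, Rational(1, 2))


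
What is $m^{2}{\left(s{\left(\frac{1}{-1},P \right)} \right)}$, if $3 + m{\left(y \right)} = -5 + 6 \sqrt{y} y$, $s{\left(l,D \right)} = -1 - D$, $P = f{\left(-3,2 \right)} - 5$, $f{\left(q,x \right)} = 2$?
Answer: $352 - 192 \sqrt{2} \approx 80.471$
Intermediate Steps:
$P = -3$ ($P = 2 - 5 = -3$)
$m{\left(y \right)} = -8 + 6 y^{\frac{3}{2}}$ ($m{\left(y \right)} = -3 + \left(-5 + 6 \sqrt{y} y\right) = -3 + \left(-5 + 6 y^{\frac{3}{2}}\right) = -8 + 6 y^{\frac{3}{2}}$)
$m^{2}{\left(s{\left(\frac{1}{-1},P \right)} \right)} = \left(-8 + 6 \left(-1 - -3\right)^{\frac{3}{2}}\right)^{2} = \left(-8 + 6 \left(-1 + 3\right)^{\frac{3}{2}}\right)^{2} = \left(-8 + 6 \cdot 2^{\frac{3}{2}}\right)^{2} = \left(-8 + 6 \cdot 2 \sqrt{2}\right)^{2} = \left(-8 + 12 \sqrt{2}\right)^{2}$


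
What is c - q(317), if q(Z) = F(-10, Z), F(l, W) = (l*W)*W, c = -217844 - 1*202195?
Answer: 584851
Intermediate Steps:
c = -420039 (c = -217844 - 202195 = -420039)
F(l, W) = l*W² (F(l, W) = (W*l)*W = l*W²)
q(Z) = -10*Z²
c - q(317) = -420039 - (-10)*317² = -420039 - (-10)*100489 = -420039 - 1*(-1004890) = -420039 + 1004890 = 584851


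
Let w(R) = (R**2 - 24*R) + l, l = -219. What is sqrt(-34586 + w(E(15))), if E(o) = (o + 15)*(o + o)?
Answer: sqrt(753595) ≈ 868.10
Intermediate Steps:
E(o) = 2*o*(15 + o) (E(o) = (15 + o)*(2*o) = 2*o*(15 + o))
w(R) = -219 + R**2 - 24*R (w(R) = (R**2 - 24*R) - 219 = -219 + R**2 - 24*R)
sqrt(-34586 + w(E(15))) = sqrt(-34586 + (-219 + (2*15*(15 + 15))**2 - 48*15*(15 + 15))) = sqrt(-34586 + (-219 + (2*15*30)**2 - 48*15*30)) = sqrt(-34586 + (-219 + 900**2 - 24*900)) = sqrt(-34586 + (-219 + 810000 - 21600)) = sqrt(-34586 + 788181) = sqrt(753595)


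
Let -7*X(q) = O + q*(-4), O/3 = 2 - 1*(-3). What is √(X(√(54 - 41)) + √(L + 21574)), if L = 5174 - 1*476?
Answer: √(-105 + 28*√13 + 196*√1642)/7 ≈ 12.728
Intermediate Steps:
L = 4698 (L = 5174 - 476 = 4698)
O = 15 (O = 3*(2 - 1*(-3)) = 3*(2 + 3) = 3*5 = 15)
X(q) = -15/7 + 4*q/7 (X(q) = -(15 + q*(-4))/7 = -(15 - 4*q)/7 = -15/7 + 4*q/7)
√(X(√(54 - 41)) + √(L + 21574)) = √((-15/7 + 4*√(54 - 41)/7) + √(4698 + 21574)) = √((-15/7 + 4*√13/7) + √26272) = √((-15/7 + 4*√13/7) + 4*√1642) = √(-15/7 + 4*√1642 + 4*√13/7)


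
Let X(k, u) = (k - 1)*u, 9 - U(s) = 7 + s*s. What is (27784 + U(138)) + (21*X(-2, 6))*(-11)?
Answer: 12900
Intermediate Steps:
U(s) = 2 - s**2 (U(s) = 9 - (7 + s*s) = 9 - (7 + s**2) = 9 + (-7 - s**2) = 2 - s**2)
X(k, u) = u*(-1 + k) (X(k, u) = (-1 + k)*u = u*(-1 + k))
(27784 + U(138)) + (21*X(-2, 6))*(-11) = (27784 + (2 - 1*138**2)) + (21*(6*(-1 - 2)))*(-11) = (27784 + (2 - 1*19044)) + (21*(6*(-3)))*(-11) = (27784 + (2 - 19044)) + (21*(-18))*(-11) = (27784 - 19042) - 378*(-11) = 8742 + 4158 = 12900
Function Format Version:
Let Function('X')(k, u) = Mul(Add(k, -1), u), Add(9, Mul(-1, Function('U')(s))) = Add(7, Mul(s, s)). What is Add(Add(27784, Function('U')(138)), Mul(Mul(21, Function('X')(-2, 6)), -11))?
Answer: 12900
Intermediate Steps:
Function('U')(s) = Add(2, Mul(-1, Pow(s, 2))) (Function('U')(s) = Add(9, Mul(-1, Add(7, Mul(s, s)))) = Add(9, Mul(-1, Add(7, Pow(s, 2)))) = Add(9, Add(-7, Mul(-1, Pow(s, 2)))) = Add(2, Mul(-1, Pow(s, 2))))
Function('X')(k, u) = Mul(u, Add(-1, k)) (Function('X')(k, u) = Mul(Add(-1, k), u) = Mul(u, Add(-1, k)))
Add(Add(27784, Function('U')(138)), Mul(Mul(21, Function('X')(-2, 6)), -11)) = Add(Add(27784, Add(2, Mul(-1, Pow(138, 2)))), Mul(Mul(21, Mul(6, Add(-1, -2))), -11)) = Add(Add(27784, Add(2, Mul(-1, 19044))), Mul(Mul(21, Mul(6, -3)), -11)) = Add(Add(27784, Add(2, -19044)), Mul(Mul(21, -18), -11)) = Add(Add(27784, -19042), Mul(-378, -11)) = Add(8742, 4158) = 12900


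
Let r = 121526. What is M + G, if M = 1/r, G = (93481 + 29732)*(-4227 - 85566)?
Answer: -1344522941731133/121526 ≈ -1.1064e+10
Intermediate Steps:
G = -11063664909 (G = 123213*(-89793) = -11063664909)
M = 1/121526 ≈ 8.2287e-6
M + G = 1/121526 - 11063664909 = -1344522941731133/121526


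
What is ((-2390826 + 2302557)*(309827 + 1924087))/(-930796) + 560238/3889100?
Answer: 47929630317290628/226247420225 ≈ 2.1185e+5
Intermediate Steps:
((-2390826 + 2302557)*(309827 + 1924087))/(-930796) + 560238/3889100 = -88269*2233914*(-1/930796) + 560238*(1/3889100) = -197185354866*(-1/930796) + 280119/1944550 = 98592677433/465398 + 280119/1944550 = 47929630317290628/226247420225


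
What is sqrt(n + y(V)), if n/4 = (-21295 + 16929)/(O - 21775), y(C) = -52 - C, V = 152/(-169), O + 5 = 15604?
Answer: 3*I*sqrt(135058505)/5018 ≈ 6.9479*I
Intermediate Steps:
O = 15599 (O = -5 + 15604 = 15599)
V = -152/169 (V = 152*(-1/169) = -152/169 ≈ -0.89941)
n = 2183/772 (n = 4*((-21295 + 16929)/(15599 - 21775)) = 4*(-4366/(-6176)) = 4*(-4366*(-1/6176)) = 4*(2183/3088) = 2183/772 ≈ 2.8277)
sqrt(n + y(V)) = sqrt(2183/772 + (-52 - 1*(-152/169))) = sqrt(2183/772 + (-52 + 152/169)) = sqrt(2183/772 - 8636/169) = sqrt(-6298065/130468) = 3*I*sqrt(135058505)/5018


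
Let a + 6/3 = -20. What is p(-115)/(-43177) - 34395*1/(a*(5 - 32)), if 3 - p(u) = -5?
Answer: -495025889/8549046 ≈ -57.904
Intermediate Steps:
a = -22 (a = -2 - 20 = -22)
p(u) = 8 (p(u) = 3 - 1*(-5) = 3 + 5 = 8)
p(-115)/(-43177) - 34395*1/(a*(5 - 32)) = 8/(-43177) - 34395*(-1/(22*(5 - 32))) = 8*(-1/43177) - 34395/((-27*(-22))) = -8/43177 - 34395/594 = -8/43177 - 34395*1/594 = -8/43177 - 11465/198 = -495025889/8549046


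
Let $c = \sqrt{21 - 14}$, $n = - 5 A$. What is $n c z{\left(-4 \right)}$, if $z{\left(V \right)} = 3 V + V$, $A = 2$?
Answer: $160 \sqrt{7} \approx 423.32$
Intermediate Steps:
$n = -10$ ($n = \left(-5\right) 2 = -10$)
$c = \sqrt{7} \approx 2.6458$
$z{\left(V \right)} = 4 V$
$n c z{\left(-4 \right)} = - 10 \sqrt{7} \cdot 4 \left(-4\right) = - 10 \sqrt{7} \left(-16\right) = 160 \sqrt{7}$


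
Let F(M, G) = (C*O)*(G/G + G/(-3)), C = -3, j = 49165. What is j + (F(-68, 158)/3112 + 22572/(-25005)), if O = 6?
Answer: 637625836331/12969260 ≈ 49164.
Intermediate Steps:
F(M, G) = -18 + 6*G (F(M, G) = (-3*6)*(G/G + G/(-3)) = -18*(1 + G*(-⅓)) = -18*(1 - G/3) = -18 + 6*G)
j + (F(-68, 158)/3112 + 22572/(-25005)) = 49165 + ((-18 + 6*158)/3112 + 22572/(-25005)) = 49165 + ((-18 + 948)*(1/3112) + 22572*(-1/25005)) = 49165 + (930*(1/3112) - 7524/8335) = 49165 + (465/1556 - 7524/8335) = 49165 - 7831569/12969260 = 637625836331/12969260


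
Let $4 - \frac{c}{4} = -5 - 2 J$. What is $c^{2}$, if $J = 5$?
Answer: $5776$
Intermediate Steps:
$c = 76$ ($c = 16 - 4 \left(-5 - 10\right) = 16 - -60 = 16 + 60 = 76$)
$c^{2} = 76^{2} = 5776$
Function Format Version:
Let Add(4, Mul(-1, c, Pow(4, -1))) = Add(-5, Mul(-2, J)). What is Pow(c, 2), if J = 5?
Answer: 5776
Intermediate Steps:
c = 76 (c = Add(16, Mul(-4, Add(-5, Mul(-2, 5)))) = Add(16, Mul(-4, Add(-5, -10))) = Add(16, Mul(-4, -15)) = Add(16, 60) = 76)
Pow(c, 2) = Pow(76, 2) = 5776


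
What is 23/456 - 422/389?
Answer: -183485/177384 ≈ -1.0344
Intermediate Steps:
23/456 - 422/389 = -183485/177384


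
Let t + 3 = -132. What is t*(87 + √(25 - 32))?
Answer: -11745 - 135*I*√7 ≈ -11745.0 - 357.18*I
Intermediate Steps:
t = -135 (t = -3 - 132 = -135)
t*(87 + √(25 - 32)) = -135*(87 + √(25 - 32)) = -135*(87 + √(-7)) = -135*(87 + I*√7) = -11745 - 135*I*√7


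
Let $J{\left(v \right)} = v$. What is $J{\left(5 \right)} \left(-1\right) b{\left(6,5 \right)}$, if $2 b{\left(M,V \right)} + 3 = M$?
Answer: $- \frac{15}{2} \approx -7.5$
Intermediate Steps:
$b{\left(M,V \right)} = - \frac{3}{2} + \frac{M}{2}$
$J{\left(5 \right)} \left(-1\right) b{\left(6,5 \right)} = 5 \left(-1\right) \left(- \frac{3}{2} + \frac{1}{2} \cdot 6\right) = - 5 \left(- \frac{3}{2} + 3\right) = \left(-5\right) \frac{3}{2} = - \frac{15}{2}$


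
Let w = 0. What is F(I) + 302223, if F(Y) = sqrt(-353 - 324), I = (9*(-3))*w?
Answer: 302223 + I*sqrt(677) ≈ 3.0222e+5 + 26.019*I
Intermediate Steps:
I = 0 (I = (9*(-3))*0 = -27*0 = 0)
F(Y) = I*sqrt(677) (F(Y) = sqrt(-677) = I*sqrt(677))
F(I) + 302223 = I*sqrt(677) + 302223 = 302223 + I*sqrt(677)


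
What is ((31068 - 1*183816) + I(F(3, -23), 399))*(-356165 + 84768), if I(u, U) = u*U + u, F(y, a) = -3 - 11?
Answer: 42975172156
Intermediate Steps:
F(y, a) = -14
I(u, U) = u + U*u (I(u, U) = U*u + u = u + U*u)
((31068 - 1*183816) + I(F(3, -23), 399))*(-356165 + 84768) = ((31068 - 1*183816) - 14*(1 + 399))*(-356165 + 84768) = ((31068 - 183816) - 14*400)*(-271397) = (-152748 - 5600)*(-271397) = -158348*(-271397) = 42975172156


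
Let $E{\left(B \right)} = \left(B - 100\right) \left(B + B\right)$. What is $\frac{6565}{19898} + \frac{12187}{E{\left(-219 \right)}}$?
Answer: $\frac{289942964}{695047089} \approx 0.41716$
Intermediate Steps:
$E{\left(B \right)} = 2 B \left(-100 + B\right)$ ($E{\left(B \right)} = \left(-100 + B\right) 2 B = 2 B \left(-100 + B\right)$)
$\frac{6565}{19898} + \frac{12187}{E{\left(-219 \right)}} = \frac{6565}{19898} + \frac{12187}{2 \left(-219\right) \left(-100 - 219\right)} = 6565 \cdot \frac{1}{19898} + \frac{12187}{2 \left(-219\right) \left(-319\right)} = \frac{6565}{19898} + \frac{12187}{139722} = \frac{289942964}{695047089}$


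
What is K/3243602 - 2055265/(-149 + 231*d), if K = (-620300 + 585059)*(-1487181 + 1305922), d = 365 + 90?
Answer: 331883030700017/170217745756 ≈ 1949.8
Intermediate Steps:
d = 455
K = 6387748419 (K = -35241*(-181259) = 6387748419)
K/3243602 - 2055265/(-149 + 231*d) = 6387748419/3243602 - 2055265/(-149 + 231*455) = 6387748419*(1/3243602) - 2055265/(-149 + 105105) = 6387748419/3243602 - 2055265/104956 = 331883030700017/170217745756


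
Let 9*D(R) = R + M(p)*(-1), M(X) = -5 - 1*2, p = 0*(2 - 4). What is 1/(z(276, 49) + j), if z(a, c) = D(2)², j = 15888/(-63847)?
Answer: 63847/47959 ≈ 1.3313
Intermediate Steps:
p = 0 (p = 0*(-2) = 0)
M(X) = -7 (M(X) = -5 - 2 = -7)
D(R) = 7/9 + R/9 (D(R) = (R - 7*(-1))/9 = (R + 7)/9 = (7 + R)/9 = 7/9 + R/9)
j = -15888/63847 (j = 15888*(-1/63847) = -15888/63847 ≈ -0.24884)
z(a, c) = 1 (z(a, c) = (7/9 + (⅑)*2)² = (7/9 + 2/9)² = 1² = 1)
1/(z(276, 49) + j) = 1/(1 - 15888/63847) = 1/(47959/63847) = 63847/47959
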